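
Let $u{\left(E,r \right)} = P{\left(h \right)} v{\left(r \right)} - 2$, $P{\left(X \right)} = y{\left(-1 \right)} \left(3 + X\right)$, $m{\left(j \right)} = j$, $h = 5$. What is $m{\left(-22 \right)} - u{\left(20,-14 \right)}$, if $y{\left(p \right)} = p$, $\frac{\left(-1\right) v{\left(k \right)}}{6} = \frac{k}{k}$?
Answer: $-68$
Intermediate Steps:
$v{\left(k \right)} = -6$ ($v{\left(k \right)} = - 6 \frac{k}{k} = \left(-6\right) 1 = -6$)
$P{\left(X \right)} = -3 - X$ ($P{\left(X \right)} = - (3 + X) = -3 - X$)
$u{\left(E,r \right)} = 46$ ($u{\left(E,r \right)} = \left(-3 - 5\right) \left(-6\right) - 2 = \left(-8\right) \left(-6\right) - 2 = 48 - 2 = 46$)
$m{\left(-22 \right)} - u{\left(20,-14 \right)} = -22 - 46 = -68$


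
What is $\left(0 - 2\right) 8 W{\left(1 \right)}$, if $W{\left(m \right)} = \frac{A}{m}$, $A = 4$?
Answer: $-64$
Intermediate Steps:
$W{\left(m \right)} = \frac{4}{m}$
$\left(0 - 2\right) 8 W{\left(1 \right)} = \left(0 - 2\right) 8 \cdot \frac{4}{1} = \left(0 - 2\right) 8 \cdot 4 \cdot 1 = \left(-2\right) 8 \cdot 4 = \left(-16\right) 4 = -64$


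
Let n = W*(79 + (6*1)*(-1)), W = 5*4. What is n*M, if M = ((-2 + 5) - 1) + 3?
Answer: 7300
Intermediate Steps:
W = 20
M = 5 (M = (3 - 1) + 3 = 2 + 3 = 5)
n = 1460 (n = 20*(79 + (6*1)*(-1)) = 20*(79 + 6*(-1)) = 20*(79 - 6) = 20*73 = 1460)
n*M = 1460*5 = 7300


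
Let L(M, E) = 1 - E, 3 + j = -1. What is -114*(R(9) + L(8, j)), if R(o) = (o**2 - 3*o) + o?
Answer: -7752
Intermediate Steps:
j = -4 (j = -3 - 1 = -4)
R(o) = o**2 - 2*o
-114*(R(9) + L(8, j)) = -114*(9*(-2 + 9) + (1 - 1*(-4))) = -114*(9*7 + (1 + 4)) = -114*(63 + 5) = -114*68 = -7752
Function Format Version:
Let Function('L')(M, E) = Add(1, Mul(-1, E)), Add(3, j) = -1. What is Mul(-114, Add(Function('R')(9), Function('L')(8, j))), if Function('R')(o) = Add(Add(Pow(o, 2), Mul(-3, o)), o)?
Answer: -7752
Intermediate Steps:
j = -4 (j = Add(-3, -1) = -4)
Function('R')(o) = Add(Pow(o, 2), Mul(-2, o))
Mul(-114, Add(Function('R')(9), Function('L')(8, j))) = Mul(-114, Add(Mul(9, Add(-2, 9)), Add(1, Mul(-1, -4)))) = Mul(-114, Add(Mul(9, 7), Add(1, 4))) = Mul(-114, Add(63, 5)) = Mul(-114, 68) = -7752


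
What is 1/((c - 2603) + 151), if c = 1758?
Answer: -1/694 ≈ -0.0014409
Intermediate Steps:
1/((c - 2603) + 151) = 1/((1758 - 2603) + 151) = 1/(-845 + 151) = 1/(-694) = -1/694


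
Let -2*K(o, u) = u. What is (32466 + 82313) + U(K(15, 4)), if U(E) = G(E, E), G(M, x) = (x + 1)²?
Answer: 114780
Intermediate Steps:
G(M, x) = (1 + x)²
K(o, u) = -u/2
U(E) = (1 + E)²
(32466 + 82313) + U(K(15, 4)) = (32466 + 82313) + (1 - ½*4)² = 114779 + (1 - 2)² = 114779 + (-1)² = 114779 + 1 = 114780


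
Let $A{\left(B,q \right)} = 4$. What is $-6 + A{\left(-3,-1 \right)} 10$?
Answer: $34$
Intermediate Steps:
$-6 + A{\left(-3,-1 \right)} 10 = -6 + 4 \cdot 10 = -6 + 40 = 34$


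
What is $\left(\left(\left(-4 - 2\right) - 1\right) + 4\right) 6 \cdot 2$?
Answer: $-36$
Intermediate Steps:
$\left(\left(\left(-4 - 2\right) - 1\right) + 4\right) 6 \cdot 2 = \left(\left(-6 - 1\right) + 4\right) 12 = \left(-7 + 4\right) 12 = \left(-3\right) 12 = -36$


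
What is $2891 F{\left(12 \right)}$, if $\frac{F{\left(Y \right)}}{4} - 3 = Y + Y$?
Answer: $312228$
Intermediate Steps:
$F{\left(Y \right)} = 12 + 8 Y$ ($F{\left(Y \right)} = 12 + 4 \left(Y + Y\right) = 12 + 4 \cdot 2 Y = 12 + 8 Y$)
$2891 F{\left(12 \right)} = 2891 \left(12 + 8 \cdot 12\right) = 2891 \left(12 + 96\right) = 2891 \cdot 108 = 312228$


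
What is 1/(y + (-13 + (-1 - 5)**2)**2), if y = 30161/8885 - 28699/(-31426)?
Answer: 279220010/148910215491 ≈ 0.0018751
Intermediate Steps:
y = 1202830201/279220010 (y = 30161*(1/8885) - 28699*(-1/31426) = 30161/8885 + 28699/31426 = 1202830201/279220010 ≈ 4.3078)
1/(y + (-13 + (-1 - 5)**2)**2) = 1/(1202830201/279220010 + (-13 + (-1 - 5)**2)**2) = 1/(1202830201/279220010 + (-13 + (-6)**2)**2) = 1/(1202830201/279220010 + (-13 + 36)**2) = 1/(1202830201/279220010 + 23**2) = 1/(1202830201/279220010 + 529) = 1/(148910215491/279220010) = 279220010/148910215491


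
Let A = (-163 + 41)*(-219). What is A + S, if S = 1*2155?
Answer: 28873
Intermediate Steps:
S = 2155
A = 26718 (A = -122*(-219) = 26718)
A + S = 26718 + 2155 = 28873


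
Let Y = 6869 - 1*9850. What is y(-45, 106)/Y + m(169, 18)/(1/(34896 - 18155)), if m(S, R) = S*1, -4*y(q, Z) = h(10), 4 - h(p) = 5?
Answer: 33735726595/11924 ≈ 2.8292e+6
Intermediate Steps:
h(p) = -1 (h(p) = 4 - 1*5 = 4 - 5 = -1)
y(q, Z) = ¼ (y(q, Z) = -¼*(-1) = ¼)
m(S, R) = S
Y = -2981 (Y = 6869 - 9850 = -2981)
y(-45, 106)/Y + m(169, 18)/(1/(34896 - 18155)) = (¼)/(-2981) + 169/(1/(34896 - 18155)) = (¼)*(-1/2981) + 169/(1/16741) = -1/11924 + 169/(1/16741) = -1/11924 + 169*16741 = -1/11924 + 2829229 = 33735726595/11924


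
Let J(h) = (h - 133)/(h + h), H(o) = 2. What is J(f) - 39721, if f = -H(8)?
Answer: -158749/4 ≈ -39687.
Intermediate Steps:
f = -2 (f = -1*2 = -2)
J(h) = (-133 + h)/(2*h) (J(h) = (-133 + h)/((2*h)) = (-133 + h)*(1/(2*h)) = (-133 + h)/(2*h))
J(f) - 39721 = (1/2)*(-133 - 2)/(-2) - 39721 = (1/2)*(-1/2)*(-135) - 39721 = 135/4 - 39721 = -158749/4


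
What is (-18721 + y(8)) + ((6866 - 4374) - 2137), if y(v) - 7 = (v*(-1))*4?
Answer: -18391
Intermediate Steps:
y(v) = 7 - 4*v (y(v) = 7 + (v*(-1))*4 = 7 - v*4 = 7 - 4*v)
(-18721 + y(8)) + ((6866 - 4374) - 2137) = (-18721 + (7 - 4*8)) + ((6866 - 4374) - 2137) = (-18721 + (7 - 32)) + (2492 - 2137) = (-18721 - 25) + 355 = -18746 + 355 = -18391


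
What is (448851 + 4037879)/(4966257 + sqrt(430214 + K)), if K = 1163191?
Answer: 3713709044935/4110617832774 - 2243365*sqrt(177045)/4110617832774 ≈ 0.90321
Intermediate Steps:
(448851 + 4037879)/(4966257 + sqrt(430214 + K)) = (448851 + 4037879)/(4966257 + sqrt(430214 + 1163191)) = 4486730/(4966257 + sqrt(1593405)) = 4486730/(4966257 + 3*sqrt(177045))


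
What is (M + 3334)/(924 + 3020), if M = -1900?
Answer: 717/1972 ≈ 0.36359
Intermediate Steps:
(M + 3334)/(924 + 3020) = (-1900 + 3334)/(924 + 3020) = 1434/3944 = 1434*(1/3944) = 717/1972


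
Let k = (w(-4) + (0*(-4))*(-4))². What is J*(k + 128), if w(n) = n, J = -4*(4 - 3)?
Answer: -576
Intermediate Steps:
J = -4 (J = -4*1 = -4)
k = 16 (k = (-4 + (0*(-4))*(-4))² = (-4 + 0*(-4))² = (-4 + 0)² = (-4)² = 16)
J*(k + 128) = -4*(16 + 128) = -4*144 = -576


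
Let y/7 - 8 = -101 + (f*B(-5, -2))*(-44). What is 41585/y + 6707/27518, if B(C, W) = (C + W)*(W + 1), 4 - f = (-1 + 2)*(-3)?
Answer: -1038747729/433215874 ≈ -2.3978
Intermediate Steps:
f = 7 (f = 4 - (-1 + 2)*(-3) = 4 - (-3) = 4 - 1*(-3) = 4 + 3 = 7)
B(C, W) = (1 + W)*(C + W) (B(C, W) = (C + W)*(1 + W) = (1 + W)*(C + W))
y = -15743 (y = 56 + 7*(-101 + (7*(-5 - 2 + (-2)**2 - 5*(-2)))*(-44)) = 56 + 7*(-101 + (7*(-5 - 2 + 4 + 10))*(-44)) = 56 + 7*(-101 + (7*7)*(-44)) = 56 + 7*(-101 + 49*(-44)) = 56 + 7*(-101 - 2156) = 56 + 7*(-2257) = 56 - 15799 = -15743)
41585/y + 6707/27518 = 41585/(-15743) + 6707/27518 = 41585*(-1/15743) + 6707*(1/27518) = -41585/15743 + 6707/27518 = -1038747729/433215874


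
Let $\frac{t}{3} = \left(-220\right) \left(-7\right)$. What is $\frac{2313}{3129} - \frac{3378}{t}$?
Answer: $\frac{923}{114730} \approx 0.008045$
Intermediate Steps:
$t = 4620$ ($t = 3 \left(\left(-220\right) \left(-7\right)\right) = 3 \cdot 1540 = 4620$)
$\frac{2313}{3129} - \frac{3378}{t} = \frac{2313}{3129} - \frac{3378}{4620} = 2313 \cdot \frac{1}{3129} - \frac{563}{770} = \frac{771}{1043} - \frac{563}{770} = \frac{923}{114730}$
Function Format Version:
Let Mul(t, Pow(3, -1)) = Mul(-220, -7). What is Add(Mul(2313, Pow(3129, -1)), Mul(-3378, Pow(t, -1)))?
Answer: Rational(923, 114730) ≈ 0.0080450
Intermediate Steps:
t = 4620 (t = Mul(3, Mul(-220, -7)) = Mul(3, 1540) = 4620)
Add(Mul(2313, Pow(3129, -1)), Mul(-3378, Pow(t, -1))) = Add(Mul(2313, Pow(3129, -1)), Mul(-3378, Pow(4620, -1))) = Add(Mul(2313, Rational(1, 3129)), Mul(-3378, Rational(1, 4620))) = Add(Rational(771, 1043), Rational(-563, 770)) = Rational(923, 114730)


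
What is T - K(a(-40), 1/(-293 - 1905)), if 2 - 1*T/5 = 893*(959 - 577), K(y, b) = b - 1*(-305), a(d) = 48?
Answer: -3749623149/2198 ≈ -1.7059e+6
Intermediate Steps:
K(y, b) = 305 + b (K(y, b) = b + 305 = 305 + b)
T = -1705620 (T = 10 - 4465*(959 - 577) = 10 - 4465*382 = 10 - 5*341126 = 10 - 1705630 = -1705620)
T - K(a(-40), 1/(-293 - 1905)) = -1705620 - (305 + 1/(-293 - 1905)) = -1705620 - (305 + 1/(-2198)) = -1705620 - (305 - 1/2198) = -1705620 - 1*670389/2198 = -1705620 - 670389/2198 = -3749623149/2198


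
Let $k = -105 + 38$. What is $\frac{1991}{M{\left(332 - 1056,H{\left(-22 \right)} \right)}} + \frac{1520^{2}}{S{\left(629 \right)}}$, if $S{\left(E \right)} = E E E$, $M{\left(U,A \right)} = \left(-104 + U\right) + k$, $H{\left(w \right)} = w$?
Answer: $- \frac{493408846299}{222728079155} \approx -2.2153$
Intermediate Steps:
$k = -67$
$M{\left(U,A \right)} = -171 + U$ ($M{\left(U,A \right)} = \left(-104 + U\right) - 67 = -171 + U$)
$S{\left(E \right)} = E^{3}$ ($S{\left(E \right)} = E E^{2} = E^{3}$)
$\frac{1991}{M{\left(332 - 1056,H{\left(-22 \right)} \right)}} + \frac{1520^{2}}{S{\left(629 \right)}} = \frac{1991}{-171 + \left(332 - 1056\right)} + \frac{1520^{2}}{629^{3}} = \frac{1991}{-171 + \left(332 - 1056\right)} + \frac{2310400}{248858189} = \frac{1991}{-171 - 724} + 2310400 \cdot \frac{1}{248858189} = \frac{1991}{-895} + \frac{2310400}{248858189} = 1991 \left(- \frac{1}{895}\right) + \frac{2310400}{248858189} = - \frac{1991}{895} + \frac{2310400}{248858189} = - \frac{493408846299}{222728079155}$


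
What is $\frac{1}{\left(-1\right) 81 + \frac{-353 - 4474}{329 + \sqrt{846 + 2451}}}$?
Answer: $- \frac{3362849}{323035653} - \frac{1609 \sqrt{3297}}{323035653} \approx -0.010696$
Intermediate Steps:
$\frac{1}{\left(-1\right) 81 + \frac{-353 - 4474}{329 + \sqrt{846 + 2451}}} = \frac{1}{-81 - \frac{4827}{329 + \sqrt{3297}}}$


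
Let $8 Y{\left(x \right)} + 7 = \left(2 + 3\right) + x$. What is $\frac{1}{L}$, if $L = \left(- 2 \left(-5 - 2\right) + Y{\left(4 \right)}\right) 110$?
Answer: $\frac{2}{3135} \approx 0.00063796$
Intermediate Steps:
$Y{\left(x \right)} = - \frac{1}{4} + \frac{x}{8}$ ($Y{\left(x \right)} = - \frac{7}{8} + \frac{\left(2 + 3\right) + x}{8} = - \frac{7}{8} + \frac{5 + x}{8} = - \frac{7}{8} + \left(\frac{5}{8} + \frac{x}{8}\right) = - \frac{1}{4} + \frac{x}{8}$)
$L = \frac{3135}{2}$ ($L = \left(- 2 \left(-5 - 2\right) + \left(- \frac{1}{4} + \frac{1}{8} \cdot 4\right)\right) 110 = \left(\left(-2\right) \left(-7\right) + \left(- \frac{1}{4} + \frac{1}{2}\right)\right) 110 = \left(14 + \frac{1}{4}\right) 110 = \frac{57}{4} \cdot 110 = \frac{3135}{2} \approx 1567.5$)
$\frac{1}{L} = \frac{1}{\frac{3135}{2}} = \frac{2}{3135}$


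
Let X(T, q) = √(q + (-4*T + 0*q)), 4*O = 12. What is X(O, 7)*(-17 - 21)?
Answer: -38*I*√5 ≈ -84.971*I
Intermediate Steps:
O = 3 (O = (¼)*12 = 3)
X(T, q) = √(q - 4*T) (X(T, q) = √(q + (-4*T + 0)) = √(q - 4*T))
X(O, 7)*(-17 - 21) = √(7 - 4*3)*(-17 - 21) = √(7 - 12)*(-38) = √(-5)*(-38) = (I*√5)*(-38) = -38*I*√5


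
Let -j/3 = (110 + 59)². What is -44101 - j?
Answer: 41582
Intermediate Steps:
j = -85683 (j = -3*(110 + 59)² = -3*169² = -3*28561 = -85683)
-44101 - j = -44101 - 1*(-85683) = -44101 + 85683 = 41582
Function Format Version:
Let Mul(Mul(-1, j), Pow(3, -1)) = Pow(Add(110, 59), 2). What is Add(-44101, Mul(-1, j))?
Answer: 41582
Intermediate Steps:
j = -85683 (j = Mul(-3, Pow(Add(110, 59), 2)) = Mul(-3, Pow(169, 2)) = Mul(-3, 28561) = -85683)
Add(-44101, Mul(-1, j)) = Add(-44101, Mul(-1, -85683)) = Add(-44101, 85683) = 41582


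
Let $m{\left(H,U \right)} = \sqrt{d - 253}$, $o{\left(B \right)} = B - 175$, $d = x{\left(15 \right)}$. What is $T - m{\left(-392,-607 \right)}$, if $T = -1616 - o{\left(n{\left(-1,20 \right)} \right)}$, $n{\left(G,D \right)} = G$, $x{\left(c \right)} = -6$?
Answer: $-1440 - i \sqrt{259} \approx -1440.0 - 16.093 i$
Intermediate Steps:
$d = -6$
$o{\left(B \right)} = -175 + B$
$m{\left(H,U \right)} = i \sqrt{259}$ ($m{\left(H,U \right)} = \sqrt{-6 - 253} = \sqrt{-259} = i \sqrt{259}$)
$T = -1440$ ($T = -1616 - \left(-175 - 1\right) = -1616 - -176 = -1616 + 176 = -1440$)
$T - m{\left(-392,-607 \right)} = -1440 - i \sqrt{259}$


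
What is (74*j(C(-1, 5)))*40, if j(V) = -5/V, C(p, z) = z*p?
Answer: 2960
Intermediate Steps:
C(p, z) = p*z
(74*j(C(-1, 5)))*40 = (74*(-5/((-1*5))))*40 = (74*(-5/(-5)))*40 = (74*(-5*(-1/5)))*40 = (74*1)*40 = 74*40 = 2960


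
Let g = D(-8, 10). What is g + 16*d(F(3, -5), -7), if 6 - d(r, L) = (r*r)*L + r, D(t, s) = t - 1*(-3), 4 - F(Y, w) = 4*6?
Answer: 45211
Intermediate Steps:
F(Y, w) = -20 (F(Y, w) = 4 - 4*6 = 4 - 1*24 = 4 - 24 = -20)
D(t, s) = 3 + t (D(t, s) = t + 3 = 3 + t)
d(r, L) = 6 - r - L*r**2 (d(r, L) = 6 - ((r*r)*L + r) = 6 - (r**2*L + r) = 6 - (L*r**2 + r) = 6 - (r + L*r**2) = 6 + (-r - L*r**2) = 6 - r - L*r**2)
g = -5 (g = 3 - 8 = -5)
g + 16*d(F(3, -5), -7) = -5 + 16*(6 - 1*(-20) - 1*(-7)*(-20)**2) = -5 + 16*(6 + 20 - 1*(-7)*400) = -5 + 16*(6 + 20 + 2800) = -5 + 16*2826 = -5 + 45216 = 45211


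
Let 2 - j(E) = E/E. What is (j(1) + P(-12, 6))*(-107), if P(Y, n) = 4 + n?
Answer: -1177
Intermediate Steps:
j(E) = 1 (j(E) = 2 - E/E = 2 - 1*1 = 2 - 1 = 1)
(j(1) + P(-12, 6))*(-107) = (1 + (4 + 6))*(-107) = (1 + 10)*(-107) = 11*(-107) = -1177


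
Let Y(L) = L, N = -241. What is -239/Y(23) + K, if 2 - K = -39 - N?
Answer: -4839/23 ≈ -210.39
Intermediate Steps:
K = -200 (K = 2 - (-39 - 1*(-241)) = 2 - (-39 + 241) = 2 - 1*202 = 2 - 202 = -200)
-239/Y(23) + K = -239/23 - 200 = -4839/23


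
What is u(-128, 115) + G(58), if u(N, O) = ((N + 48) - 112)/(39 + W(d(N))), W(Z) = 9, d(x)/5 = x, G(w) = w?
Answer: 54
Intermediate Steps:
d(x) = 5*x
u(N, O) = -4/3 + N/48 (u(N, O) = ((N + 48) - 112)/(39 + 9) = ((48 + N) - 112)/48 = (-64 + N)*(1/48) = -4/3 + N/48)
u(-128, 115) + G(58) = (-4/3 + (1/48)*(-128)) + 58 = (-4/3 - 8/3) + 58 = -4 + 58 = 54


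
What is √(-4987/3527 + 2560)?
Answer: √31828117091/3527 ≈ 50.582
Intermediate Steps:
√(-4987/3527 + 2560) = √(9024133/3527) = √31828117091/3527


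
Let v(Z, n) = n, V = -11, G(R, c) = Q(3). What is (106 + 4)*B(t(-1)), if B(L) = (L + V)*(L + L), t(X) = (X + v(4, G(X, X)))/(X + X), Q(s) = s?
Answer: 2640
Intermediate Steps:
G(R, c) = 3
t(X) = (3 + X)/(2*X) (t(X) = (X + 3)/(X + X) = (3 + X)/((2*X)) = (3 + X)*(1/(2*X)) = (3 + X)/(2*X))
B(L) = 2*L*(-11 + L) (B(L) = (L - 11)*(L + L) = (-11 + L)*(2*L) = 2*L*(-11 + L))
(106 + 4)*B(t(-1)) = (106 + 4)*(2*((½)*(3 - 1)/(-1))*(-11 + (½)*(3 - 1)/(-1))) = 110*(2*((½)*(-1)*2)*(-11 + (½)*(-1)*2)) = 110*(2*(-1)*(-11 - 1)) = 110*(2*(-1)*(-12)) = 110*24 = 2640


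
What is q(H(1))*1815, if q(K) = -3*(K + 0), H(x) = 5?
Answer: -27225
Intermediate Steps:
q(K) = -3*K
q(H(1))*1815 = -3*5*1815 = -15*1815 = -27225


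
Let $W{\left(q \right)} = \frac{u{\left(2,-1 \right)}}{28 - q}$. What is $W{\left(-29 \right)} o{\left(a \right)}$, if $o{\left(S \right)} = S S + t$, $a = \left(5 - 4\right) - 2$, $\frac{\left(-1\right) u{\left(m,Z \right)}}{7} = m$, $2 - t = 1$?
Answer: $- \frac{28}{57} \approx -0.49123$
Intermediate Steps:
$t = 1$ ($t = 2 - 1 = 1$)
$u{\left(m,Z \right)} = - 7 m$
$a = -1$ ($a = 1 - 2 = -1$)
$W{\left(q \right)} = - \frac{14}{28 - q}$ ($W{\left(q \right)} = \frac{\left(-7\right) 2}{28 - q} = - \frac{14}{28 - q}$)
$o{\left(S \right)} = 1 + S^{2}$ ($o{\left(S \right)} = S S + 1 = S^{2} + 1 = 1 + S^{2}$)
$W{\left(-29 \right)} o{\left(a \right)} = \frac{14}{-28 - 29} \left(1 + \left(-1\right)^{2}\right) = \frac{14}{-57} \left(1 + 1\right) = 14 \left(- \frac{1}{57}\right) 2 = \left(- \frac{14}{57}\right) 2 = - \frac{28}{57}$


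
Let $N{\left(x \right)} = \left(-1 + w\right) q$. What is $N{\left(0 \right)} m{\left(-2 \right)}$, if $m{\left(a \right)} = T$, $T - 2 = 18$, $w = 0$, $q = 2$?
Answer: $-40$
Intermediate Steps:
$N{\left(x \right)} = -2$ ($N{\left(x \right)} = \left(-1 + 0\right) 2 = \left(-1\right) 2 = -2$)
$T = 20$ ($T = 2 + 18 = 20$)
$m{\left(a \right)} = 20$
$N{\left(0 \right)} m{\left(-2 \right)} = \left(-2\right) 20 = -40$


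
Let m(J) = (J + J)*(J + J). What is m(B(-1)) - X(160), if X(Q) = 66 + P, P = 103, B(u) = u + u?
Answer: -153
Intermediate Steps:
B(u) = 2*u
m(J) = 4*J**2 (m(J) = (2*J)*(2*J) = 4*J**2)
X(Q) = 169 (X(Q) = 66 + 103 = 169)
m(B(-1)) - X(160) = 4*(2*(-1))**2 - 1*169 = 4*(-2)**2 - 169 = 4*4 - 169 = 16 - 169 = -153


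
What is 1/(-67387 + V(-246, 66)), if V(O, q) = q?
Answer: -1/67321 ≈ -1.4854e-5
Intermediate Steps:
1/(-67387 + V(-246, 66)) = 1/(-67387 + 66) = 1/(-67321) = -1/67321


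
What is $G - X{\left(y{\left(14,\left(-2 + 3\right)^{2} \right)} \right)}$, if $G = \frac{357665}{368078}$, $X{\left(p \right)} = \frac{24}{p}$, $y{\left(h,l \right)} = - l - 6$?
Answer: $\frac{11337527}{2576546} \approx 4.4003$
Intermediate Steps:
$y{\left(h,l \right)} = -6 - l$
$G = \frac{357665}{368078}$ ($G = 357665 \cdot \frac{1}{368078} = \frac{357665}{368078} \approx 0.97171$)
$G - X{\left(y{\left(14,\left(-2 + 3\right)^{2} \right)} \right)} = \frac{357665}{368078} - \frac{24}{-6 - \left(-2 + 3\right)^{2}} = \frac{357665}{368078} - \frac{24}{-6 - 1^{2}} = \frac{357665}{368078} - \frac{24}{-6 - 1} = \frac{357665}{368078} - \frac{24}{-7} = \frac{357665}{368078} - 24 \left(- \frac{1}{7}\right) = \frac{357665}{368078} - - \frac{24}{7} = \frac{357665}{368078} + \frac{24}{7} = \frac{11337527}{2576546}$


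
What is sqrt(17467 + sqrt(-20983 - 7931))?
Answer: sqrt(17467 + I*sqrt(28914)) ≈ 132.16 + 0.6433*I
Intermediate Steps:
sqrt(17467 + sqrt(-20983 - 7931)) = sqrt(17467 + sqrt(-28914)) = sqrt(17467 + I*sqrt(28914))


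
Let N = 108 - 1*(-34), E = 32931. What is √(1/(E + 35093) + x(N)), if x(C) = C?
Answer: √164267909454/34012 ≈ 11.916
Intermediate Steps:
N = 142 (N = 108 + 34 = 142)
√(1/(E + 35093) + x(N)) = √(1/(32931 + 35093) + 142) = √(1/68024 + 142) = √(9659409/68024) = √164267909454/34012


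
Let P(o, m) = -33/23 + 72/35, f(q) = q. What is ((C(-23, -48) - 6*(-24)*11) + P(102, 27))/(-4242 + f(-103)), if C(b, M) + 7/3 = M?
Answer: -3705308/10493175 ≈ -0.35312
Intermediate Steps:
C(b, M) = -7/3 + M
P(o, m) = 501/805 (P(o, m) = -33*1/23 + 72*(1/35) = -33/23 + 72/35 = 501/805)
((C(-23, -48) - 6*(-24)*11) + P(102, 27))/(-4242 + f(-103)) = (((-7/3 - 48) - 6*(-24)*11) + 501/805)/(-4242 - 103) = ((-151/3 - (-144)*11) + 501/805)/(-4345) = ((-151/3 - 1*(-1584)) + 501/805)*(-1/4345) = ((-151/3 + 1584) + 501/805)*(-1/4345) = (4601/3 + 501/805)*(-1/4345) = (3705308/2415)*(-1/4345) = -3705308/10493175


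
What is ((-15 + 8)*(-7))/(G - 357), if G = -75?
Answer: -49/432 ≈ -0.11343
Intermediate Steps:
((-15 + 8)*(-7))/(G - 357) = ((-15 + 8)*(-7))/(-75 - 357) = (-7*(-7))/(-432) = -1/432*49 = -49/432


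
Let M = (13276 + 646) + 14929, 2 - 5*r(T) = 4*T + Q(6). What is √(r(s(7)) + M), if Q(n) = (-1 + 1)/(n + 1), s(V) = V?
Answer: √721145/5 ≈ 169.84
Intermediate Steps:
Q(n) = 0 (Q(n) = 0/(1 + n) = 0)
r(T) = ⅖ - 4*T/5 (r(T) = ⅖ - (4*T + 0)/5 = ⅖ - 4*T/5)
M = 28851 (M = 13922 + 14929 = 28851)
√(r(s(7)) + M) = √((⅖ - ⅘*7) + 28851) = √((⅖ - 28/5) + 28851) = √(-26/5 + 28851) = √(144229/5) = √721145/5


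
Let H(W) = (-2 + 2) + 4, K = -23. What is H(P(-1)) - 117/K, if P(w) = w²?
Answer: 209/23 ≈ 9.0870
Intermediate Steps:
H(W) = 4 (H(W) = 0 + 4 = 4)
H(P(-1)) - 117/K = 4 - 117/(-23) = 4 - 1/23*(-117) = 4 + 117/23 = 209/23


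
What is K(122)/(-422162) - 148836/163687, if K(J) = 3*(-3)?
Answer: -62831430249/69102431294 ≈ -0.90925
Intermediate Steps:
K(J) = -9
K(122)/(-422162) - 148836/163687 = -9/(-422162) - 148836/163687 = -9*(-1/422162) - 148836*1/163687 = 9/422162 - 148836/163687 = -62831430249/69102431294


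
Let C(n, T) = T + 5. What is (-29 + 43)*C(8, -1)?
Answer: 56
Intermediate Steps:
C(n, T) = 5 + T
(-29 + 43)*C(8, -1) = (-29 + 43)*(5 - 1) = 14*4 = 56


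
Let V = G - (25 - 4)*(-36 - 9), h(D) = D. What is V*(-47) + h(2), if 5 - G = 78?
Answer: -40982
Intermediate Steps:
G = -73 (G = 5 - 1*78 = 5 - 78 = -73)
V = 872 (V = -73 - (25 - 4)*(-36 - 9) = -73 - 21*(-45) = -73 - 1*(-945) = -73 + 945 = 872)
V*(-47) + h(2) = 872*(-47) + 2 = -40984 + 2 = -40982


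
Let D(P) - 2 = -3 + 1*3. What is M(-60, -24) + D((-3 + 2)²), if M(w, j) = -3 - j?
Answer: 23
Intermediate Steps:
D(P) = 2 (D(P) = 2 + (-3 + 1*3) = 2 + (-3 + 3) = 2 + 0 = 2)
M(-60, -24) + D((-3 + 2)²) = (-3 - 1*(-24)) + 2 = (-3 + 24) + 2 = 21 + 2 = 23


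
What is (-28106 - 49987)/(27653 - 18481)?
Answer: -78093/9172 ≈ -8.5143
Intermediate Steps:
(-28106 - 49987)/(27653 - 18481) = -78093/9172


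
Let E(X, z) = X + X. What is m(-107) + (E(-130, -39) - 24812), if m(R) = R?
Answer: -25179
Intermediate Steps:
E(X, z) = 2*X
m(-107) + (E(-130, -39) - 24812) = -107 + (2*(-130) - 24812) = -107 + (-260 - 24812) = -107 - 25072 = -25179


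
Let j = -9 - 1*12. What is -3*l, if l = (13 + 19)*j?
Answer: 2016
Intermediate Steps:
j = -21 (j = -9 - 12 = -21)
l = -672 (l = (13 + 19)*(-21) = 32*(-21) = -672)
-3*l = -3*(-672) = 2016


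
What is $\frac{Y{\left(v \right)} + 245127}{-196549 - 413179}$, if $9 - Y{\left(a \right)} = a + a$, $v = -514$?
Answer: $- \frac{61541}{152432} \approx -0.40373$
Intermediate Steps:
$Y{\left(a \right)} = 9 - 2 a$ ($Y{\left(a \right)} = 9 - \left(a + a\right) = 9 - 2 a$)
$\frac{Y{\left(v \right)} + 245127}{-196549 - 413179} = \frac{\left(9 - -1028\right) + 245127}{-196549 - 413179} = \frac{\left(9 + 1028\right) + 245127}{-609728} = \left(1037 + 245127\right) \left(- \frac{1}{609728}\right) = 246164 \left(- \frac{1}{609728}\right) = - \frac{61541}{152432}$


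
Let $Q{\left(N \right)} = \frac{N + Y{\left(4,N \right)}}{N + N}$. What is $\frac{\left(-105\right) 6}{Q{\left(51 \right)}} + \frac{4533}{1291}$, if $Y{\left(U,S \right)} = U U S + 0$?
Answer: $- \frac{1549599}{21947} \approx -70.606$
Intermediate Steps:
$Y{\left(U,S \right)} = S U^{2}$ ($Y{\left(U,S \right)} = U^{2} S + 0 = S U^{2} + 0 = S U^{2}$)
$Q{\left(N \right)} = \frac{17}{2}$ ($Q{\left(N \right)} = \frac{N + N 4^{2}}{N + N} = \frac{N + N 16}{2 N} = \left(N + 16 N\right) \frac{1}{2 N} = 17 N \frac{1}{2 N} = \frac{17}{2}$)
$\frac{\left(-105\right) 6}{Q{\left(51 \right)}} + \frac{4533}{1291} = \frac{\left(-105\right) 6}{\frac{17}{2}} + \frac{4533}{1291} = \left(-630\right) \frac{2}{17} + 4533 \cdot \frac{1}{1291} = - \frac{1260}{17} + \frac{4533}{1291} = - \frac{1549599}{21947}$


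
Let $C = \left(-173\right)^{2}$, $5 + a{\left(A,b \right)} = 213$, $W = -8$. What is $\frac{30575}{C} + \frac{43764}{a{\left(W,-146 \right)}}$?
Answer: $\frac{329043089}{1556308} \approx 211.43$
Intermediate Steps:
$a{\left(A,b \right)} = 208$ ($a{\left(A,b \right)} = -5 + 213 = 208$)
$C = 29929$
$\frac{30575}{C} + \frac{43764}{a{\left(W,-146 \right)}} = \frac{30575}{29929} + \frac{43764}{208} = 30575 \cdot \frac{1}{29929} + 43764 \cdot \frac{1}{208} = \frac{30575}{29929} + \frac{10941}{52} = \frac{329043089}{1556308}$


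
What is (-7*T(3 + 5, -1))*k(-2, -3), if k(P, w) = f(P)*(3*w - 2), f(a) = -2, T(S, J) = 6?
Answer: -924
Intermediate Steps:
k(P, w) = 4 - 6*w (k(P, w) = -2*(3*w - 2) = -2*(-2 + 3*w) = 4 - 6*w)
(-7*T(3 + 5, -1))*k(-2, -3) = (-7*6)*(4 - 6*(-3)) = -42*(4 + 18) = -42*22 = -924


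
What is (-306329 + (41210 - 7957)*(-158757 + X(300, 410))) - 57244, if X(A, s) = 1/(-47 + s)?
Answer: -174223830079/33 ≈ -5.2795e+9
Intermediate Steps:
(-306329 + (41210 - 7957)*(-158757 + X(300, 410))) - 57244 = (-306329 + (41210 - 7957)*(-158757 + 1/(-47 + 410))) - 57244 = (-306329 + 33253*(-158757 + 1/363)) - 57244 = (-306329 + 33253*(-57628790/363)) - 57244 = (-306329 - 174211832170/33) - 57244 = -174221941027/33 - 57244 = -174223830079/33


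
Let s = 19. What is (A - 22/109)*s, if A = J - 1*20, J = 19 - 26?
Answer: -56335/109 ≈ -516.83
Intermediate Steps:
J = -7
A = -27 (A = -7 - 1*20 = -7 - 20 = -27)
(A - 22/109)*s = (-27 - 22/109)*19 = -2965/109*19 = -56335/109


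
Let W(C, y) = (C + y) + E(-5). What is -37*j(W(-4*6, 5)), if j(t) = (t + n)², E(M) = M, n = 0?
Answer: -21312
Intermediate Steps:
W(C, y) = -5 + C + y (W(C, y) = (C + y) - 5 = -5 + C + y)
j(t) = t² (j(t) = (t + 0)² = t²)
-37*j(W(-4*6, 5)) = -37*(-5 - 4*6 + 5)² = -37*(-5 - 24 + 5)² = -37*(-24)² = -37*576 = -21312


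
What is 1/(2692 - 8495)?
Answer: -1/5803 ≈ -0.00017232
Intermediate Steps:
1/(2692 - 8495) = 1/(-5803) = -1/5803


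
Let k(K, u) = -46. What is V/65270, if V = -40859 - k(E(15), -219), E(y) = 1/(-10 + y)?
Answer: -40813/65270 ≈ -0.62529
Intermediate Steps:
V = -40813 (V = -40859 - 1*(-46) = -40859 + 46 = -40813)
V/65270 = -40813/65270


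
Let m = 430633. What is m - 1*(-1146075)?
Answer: 1576708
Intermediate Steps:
m - 1*(-1146075) = 430633 - 1*(-1146075) = 430633 + 1146075 = 1576708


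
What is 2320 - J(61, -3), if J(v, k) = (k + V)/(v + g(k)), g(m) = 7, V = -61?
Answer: 39456/17 ≈ 2320.9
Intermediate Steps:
J(v, k) = (-61 + k)/(7 + v) (J(v, k) = (k - 61)/(v + 7) = (-61 + k)/(7 + v))
2320 - J(61, -3) = 2320 - (-61 - 3)/(7 + 61) = 2320 - (-64)/68 = 2320 - 1*(-16/17) = 2320 + 16/17 = 39456/17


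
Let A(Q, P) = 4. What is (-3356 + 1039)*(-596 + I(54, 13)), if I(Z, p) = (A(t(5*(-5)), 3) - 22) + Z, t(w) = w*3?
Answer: 1297520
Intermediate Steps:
t(w) = 3*w
I(Z, p) = -18 + Z (I(Z, p) = (4 - 22) + Z = -18 + Z)
(-3356 + 1039)*(-596 + I(54, 13)) = (-3356 + 1039)*(-596 + (-18 + 54)) = -2317*(-596 + 36) = -2317*(-560) = 1297520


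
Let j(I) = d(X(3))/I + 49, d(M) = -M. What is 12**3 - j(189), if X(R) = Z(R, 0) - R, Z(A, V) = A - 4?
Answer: 317327/189 ≈ 1679.0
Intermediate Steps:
Z(A, V) = -4 + A
X(R) = -4 (X(R) = (-4 + R) - R = -4)
j(I) = 49 + 4/I (j(I) = (-1*(-4))/I + 49 = 4/I + 49 = 49 + 4/I)
12**3 - j(189) = 12**3 - (49 + 4/189) = 1728 - (49 + 4*(1/189)) = 1728 - (49 + 4/189) = 1728 - 1*9265/189 = 1728 - 9265/189 = 317327/189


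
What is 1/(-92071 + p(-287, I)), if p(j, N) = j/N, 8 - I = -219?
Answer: -227/20900404 ≈ -1.0861e-5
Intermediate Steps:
I = 227 (I = 8 - 1*(-219) = 8 + 219 = 227)
1/(-92071 + p(-287, I)) = 1/(-92071 - 287/227) = 1/(-20900404/227) = -227/20900404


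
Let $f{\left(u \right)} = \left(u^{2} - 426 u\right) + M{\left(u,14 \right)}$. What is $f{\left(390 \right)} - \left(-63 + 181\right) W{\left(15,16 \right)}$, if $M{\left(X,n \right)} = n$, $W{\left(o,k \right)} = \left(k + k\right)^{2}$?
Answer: $-134858$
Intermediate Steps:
$W{\left(o,k \right)} = 4 k^{2}$ ($W{\left(o,k \right)} = \left(2 k\right)^{2} = 4 k^{2}$)
$f{\left(u \right)} = 14 + u^{2} - 426 u$ ($f{\left(u \right)} = \left(u^{2} - 426 u\right) + 14 = 14 + u^{2} - 426 u$)
$f{\left(390 \right)} - \left(-63 + 181\right) W{\left(15,16 \right)} = \left(14 + 390^{2} - 166140\right) - \left(-63 + 181\right) 4 \cdot 16^{2} = \left(14 + 152100 - 166140\right) - 118 \cdot 4 \cdot 256 = -14026 - 118 \cdot 1024 = -14026 - 120832 = -134858$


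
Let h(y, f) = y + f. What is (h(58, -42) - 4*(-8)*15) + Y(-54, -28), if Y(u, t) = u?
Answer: 442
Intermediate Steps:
h(y, f) = f + y
(h(58, -42) - 4*(-8)*15) + Y(-54, -28) = ((-42 + 58) - 4*(-8)*15) - 54 = (16 + 32*15) - 54 = (16 + 480) - 54 = 496 - 54 = 442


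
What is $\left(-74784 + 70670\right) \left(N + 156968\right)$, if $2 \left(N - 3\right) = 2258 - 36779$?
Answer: $-574768997$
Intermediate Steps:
$N = - \frac{34515}{2}$ ($N = 3 + \frac{2258 - 36779}{2} = 3 + \frac{1}{2} \left(-34521\right) = 3 - \frac{34521}{2} = - \frac{34515}{2} \approx -17258.0$)
$\left(-74784 + 70670\right) \left(N + 156968\right) = \left(-74784 + 70670\right) \left(- \frac{34515}{2} + 156968\right) = \left(-4114\right) \frac{279421}{2} = -574768997$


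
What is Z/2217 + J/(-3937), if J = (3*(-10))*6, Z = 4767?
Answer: 6388913/2909443 ≈ 2.1959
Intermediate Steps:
J = -180 (J = -30*6 = -180)
Z/2217 + J/(-3937) = 4767/2217 - 180/(-3937) = 4767*(1/2217) - 180*(-1/3937) = 1589/739 + 180/3937 = 6388913/2909443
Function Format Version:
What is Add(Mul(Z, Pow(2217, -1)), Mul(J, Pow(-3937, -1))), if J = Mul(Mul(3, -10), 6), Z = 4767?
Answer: Rational(6388913, 2909443) ≈ 2.1959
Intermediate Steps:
J = -180 (J = Mul(-30, 6) = -180)
Add(Mul(Z, Pow(2217, -1)), Mul(J, Pow(-3937, -1))) = Add(Mul(4767, Pow(2217, -1)), Mul(-180, Pow(-3937, -1))) = Add(Mul(4767, Rational(1, 2217)), Mul(-180, Rational(-1, 3937))) = Add(Rational(1589, 739), Rational(180, 3937)) = Rational(6388913, 2909443)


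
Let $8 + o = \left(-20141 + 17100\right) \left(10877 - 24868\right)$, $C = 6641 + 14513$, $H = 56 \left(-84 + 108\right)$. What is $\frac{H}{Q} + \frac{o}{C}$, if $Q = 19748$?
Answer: $\frac{30008540785}{14919614} \approx 2011.3$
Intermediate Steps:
$H = 1344$ ($H = 56 \cdot 24 = 1344$)
$C = 21154$
$o = 42546623$ ($o = -8 + \left(-20141 + 17100\right) \left(10877 - 24868\right) = -8 - -42546631 = -8 + 42546631 = 42546623$)
$\frac{H}{Q} + \frac{o}{C} = \frac{1344}{19748} + \frac{42546623}{21154} = 1344 \cdot \frac{1}{19748} + 42546623 \cdot \frac{1}{21154} = \frac{336}{4937} + \frac{6078089}{3022} = \frac{30008540785}{14919614}$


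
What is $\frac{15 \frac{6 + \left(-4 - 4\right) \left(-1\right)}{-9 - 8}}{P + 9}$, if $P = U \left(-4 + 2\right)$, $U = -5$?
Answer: $- \frac{210}{323} \approx -0.65016$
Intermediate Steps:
$P = 10$ ($P = - 5 \left(-4 + 2\right) = \left(-5\right) \left(-2\right) = 10$)
$\frac{15 \frac{6 + \left(-4 - 4\right) \left(-1\right)}{-9 - 8}}{P + 9} = \frac{15 \frac{6 + \left(-4 - 4\right) \left(-1\right)}{-9 - 8}}{10 + 9} = \frac{15 \frac{6 - -8}{-17}}{19} = 15 \left(6 + 8\right) \left(- \frac{1}{17}\right) \frac{1}{19} = 15 \cdot 14 \left(- \frac{1}{17}\right) \frac{1}{19} = 15 \left(- \frac{14}{17}\right) \frac{1}{19} = \left(- \frac{210}{17}\right) \frac{1}{19} = - \frac{210}{323}$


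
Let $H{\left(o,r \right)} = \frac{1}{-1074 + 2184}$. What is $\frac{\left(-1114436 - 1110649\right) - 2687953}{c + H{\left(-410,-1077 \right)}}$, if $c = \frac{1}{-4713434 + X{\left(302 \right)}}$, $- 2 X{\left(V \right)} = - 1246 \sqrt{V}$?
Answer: $- \frac{60563837814519697397220}{11102940133009} - \frac{1885619808317700 \sqrt{302}}{11102940133009} \approx -5.4548 \cdot 10^{9}$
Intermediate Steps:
$X{\left(V \right)} = 623 \sqrt{V}$ ($X{\left(V \right)} = - \frac{\left(-1246\right) \sqrt{V}}{2} = 623 \sqrt{V}$)
$H{\left(o,r \right)} = \frac{1}{1110}$
$c = \frac{1}{-4713434 + 623 \sqrt{302}} \approx -2.1265 \cdot 10^{-7}$
$\frac{\left(-1114436 - 1110649\right) - 2687953}{c + H{\left(-410,-1077 \right)}} = \frac{\left(-1114436 - 1110649\right) - 2687953}{\left(- \frac{2356717}{11108171428699} - \frac{623 \sqrt{302}}{22216342857398}\right) + \frac{1}{1110}} = \frac{-2225085 - 2687953}{\frac{11105555472829}{12330070285855890} - \frac{623 \sqrt{302}}{22216342857398}} = - \frac{4913038}{\frac{11105555472829}{12330070285855890} - \frac{623 \sqrt{302}}{22216342857398}}$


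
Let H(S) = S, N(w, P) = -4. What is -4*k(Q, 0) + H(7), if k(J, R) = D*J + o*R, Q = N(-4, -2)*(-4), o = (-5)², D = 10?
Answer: -633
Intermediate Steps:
o = 25
Q = 16 (Q = -4*(-4) = 16)
k(J, R) = 10*J + 25*R
-4*k(Q, 0) + H(7) = -4*(10*16 + 25*0) + 7 = -4*(160 + 0) + 7 = -4*160 + 7 = -640 + 7 = -633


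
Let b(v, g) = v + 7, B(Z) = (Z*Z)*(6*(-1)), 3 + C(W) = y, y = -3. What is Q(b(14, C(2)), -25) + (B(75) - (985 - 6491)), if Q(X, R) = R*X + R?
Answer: -28794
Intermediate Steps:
C(W) = -6 (C(W) = -3 - 3 = -6)
B(Z) = -6*Z**2 (B(Z) = Z**2*(-6) = -6*Z**2)
b(v, g) = 7 + v
Q(X, R) = R + R*X
Q(b(14, C(2)), -25) + (B(75) - (985 - 6491)) = -25*(1 + (7 + 14)) + (-6*75**2 - (985 - 6491)) = -25*(1 + 21) + (-6*5625 - 1*(-5506)) = -25*22 + (-33750 + 5506) = -550 - 28244 = -28794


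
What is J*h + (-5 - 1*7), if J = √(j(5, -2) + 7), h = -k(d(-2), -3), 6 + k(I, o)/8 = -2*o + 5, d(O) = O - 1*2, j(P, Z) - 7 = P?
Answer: -12 - 40*√19 ≈ -186.36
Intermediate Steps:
j(P, Z) = 7 + P
d(O) = -2 + O (d(O) = O - 2 = -2 + O)
k(I, o) = -8 - 16*o (k(I, o) = -48 + 8*(-2*o + 5) = -48 + 8*(5 - 2*o) = -48 + (40 - 16*o) = -8 - 16*o)
h = -40 (h = -(-8 - 16*(-3)) = -(-8 + 48) = -1*40 = -40)
J = √19 (J = √((7 + 5) + 7) = √(12 + 7) = √19 ≈ 4.3589)
J*h + (-5 - 1*7) = √19*(-40) + (-5 - 1*7) = -40*√19 + (-5 - 7) = -40*√19 - 12 = -12 - 40*√19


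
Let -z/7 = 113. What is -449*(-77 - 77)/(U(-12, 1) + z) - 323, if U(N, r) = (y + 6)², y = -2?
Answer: -319471/775 ≈ -412.22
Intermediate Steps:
U(N, r) = 16 (U(N, r) = (-2 + 6)² = 4² = 16)
z = -791 (z = -7*113 = -791)
-449*(-77 - 77)/(U(-12, 1) + z) - 323 = -449*(-77 - 77)/(16 - 791) - 323 = -(-69146)/(-775) - 323 = -(-69146)*(-1)/775 - 323 = -449*154/775 - 323 = -69146/775 - 323 = -319471/775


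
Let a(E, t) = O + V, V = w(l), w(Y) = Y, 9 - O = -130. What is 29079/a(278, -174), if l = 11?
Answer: 9693/50 ≈ 193.86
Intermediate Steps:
O = 139 (O = 9 - 1*(-130) = 9 + 130 = 139)
V = 11
a(E, t) = 150 (a(E, t) = 139 + 11 = 150)
29079/a(278, -174) = 29079/150 = 29079*(1/150) = 9693/50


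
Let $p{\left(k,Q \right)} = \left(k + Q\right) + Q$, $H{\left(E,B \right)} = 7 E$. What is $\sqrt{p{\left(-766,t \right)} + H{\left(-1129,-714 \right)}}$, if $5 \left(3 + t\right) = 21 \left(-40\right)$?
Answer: $i \sqrt{9011} \approx 94.926 i$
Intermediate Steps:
$t = -171$ ($t = -3 + \frac{21 \left(-40\right)}{5} = -3 + \frac{1}{5} \left(-840\right) = -3 - 168 = -171$)
$p{\left(k,Q \right)} = k + 2 Q$ ($p{\left(k,Q \right)} = \left(Q + k\right) + Q = k + 2 Q$)
$\sqrt{p{\left(-766,t \right)} + H{\left(-1129,-714 \right)}} = \sqrt{\left(-766 + 2 \left(-171\right)\right) + 7 \left(-1129\right)} = \sqrt{\left(-766 - 342\right) - 7903} = \sqrt{-1108 - 7903} = \sqrt{-9011} = i \sqrt{9011}$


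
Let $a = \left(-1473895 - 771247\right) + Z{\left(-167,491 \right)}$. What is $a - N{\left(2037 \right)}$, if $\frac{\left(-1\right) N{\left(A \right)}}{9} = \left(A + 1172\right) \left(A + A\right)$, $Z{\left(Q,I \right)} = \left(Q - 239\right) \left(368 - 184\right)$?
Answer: $115341348$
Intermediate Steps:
$Z{\left(Q,I \right)} = -43976 + 184 Q$ ($Z{\left(Q,I \right)} = \left(-239 + Q\right) 184 = -43976 + 184 Q$)
$N{\left(A \right)} = - 18 A \left(1172 + A\right)$ ($N{\left(A \right)} = - 9 \left(A + 1172\right) \left(A + A\right) = - 9 \left(1172 + A\right) 2 A = - 9 \cdot 2 A \left(1172 + A\right) = - 18 A \left(1172 + A\right)$)
$a = -2319846$ ($a = \left(-1473895 - 771247\right) + \left(-43976 + 184 \left(-167\right)\right) = -2245142 - 74704 = -2319846$)
$a - N{\left(2037 \right)} = -2319846 - \left(-18\right) 2037 \left(1172 + 2037\right) = -2319846 - \left(-18\right) 2037 \cdot 3209 = -2319846 - -117661194 = -2319846 + 117661194 = 115341348$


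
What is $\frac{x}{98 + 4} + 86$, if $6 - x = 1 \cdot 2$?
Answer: $\frac{4388}{51} \approx 86.039$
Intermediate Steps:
$x = 4$ ($x = 6 - 1 \cdot 2 = 6 - 2 = 4$)
$\frac{x}{98 + 4} + 86 = \frac{1}{98 + 4} \cdot 4 + 86 = \frac{1}{102} \cdot 4 + 86 = \frac{2}{51} + 86 = \frac{4388}{51}$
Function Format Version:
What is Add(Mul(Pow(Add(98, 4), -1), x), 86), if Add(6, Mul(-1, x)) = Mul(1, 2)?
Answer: Rational(4388, 51) ≈ 86.039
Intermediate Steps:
x = 4 (x = Add(6, Mul(-1, Mul(1, 2))) = Add(6, Mul(-1, 2)) = Add(6, -2) = 4)
Add(Mul(Pow(Add(98, 4), -1), x), 86) = Add(Mul(Pow(Add(98, 4), -1), 4), 86) = Add(Mul(Pow(102, -1), 4), 86) = Add(Mul(Rational(1, 102), 4), 86) = Add(Rational(2, 51), 86) = Rational(4388, 51)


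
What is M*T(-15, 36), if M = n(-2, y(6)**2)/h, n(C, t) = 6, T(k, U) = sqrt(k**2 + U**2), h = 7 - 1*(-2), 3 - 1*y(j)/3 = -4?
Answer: 26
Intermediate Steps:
y(j) = 21 (y(j) = 9 - 3*(-4) = 9 + 12 = 21)
h = 9 (h = 7 + 2 = 9)
T(k, U) = sqrt(U**2 + k**2)
M = 2/3 (M = 6/9 = 6*(1/9) = 2/3 ≈ 0.66667)
M*T(-15, 36) = 2*sqrt(36**2 + (-15)**2)/3 = 2*sqrt(1296 + 225)/3 = 2*sqrt(1521)/3 = (2/3)*39 = 26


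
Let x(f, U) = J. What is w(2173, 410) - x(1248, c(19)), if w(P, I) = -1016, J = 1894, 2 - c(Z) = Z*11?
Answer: -2910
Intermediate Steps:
c(Z) = 2 - 11*Z (c(Z) = 2 - Z*11 = 2 - 11*Z)
x(f, U) = 1894
w(2173, 410) - x(1248, c(19)) = -1016 - 1*1894 = -1016 - 1894 = -2910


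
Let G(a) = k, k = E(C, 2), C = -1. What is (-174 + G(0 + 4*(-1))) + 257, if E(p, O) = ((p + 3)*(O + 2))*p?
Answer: 75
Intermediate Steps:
E(p, O) = p*(2 + O)*(3 + p) (E(p, O) = ((3 + p)*(2 + O))*p = ((2 + O)*(3 + p))*p = p*(2 + O)*(3 + p))
k = -8 (k = -(6 + 2*(-1) + 3*2 + 2*(-1)) = -(6 - 2 + 6 - 2) = -1*8 = -8)
G(a) = -8
(-174 + G(0 + 4*(-1))) + 257 = (-174 - 8) + 257 = -182 + 257 = 75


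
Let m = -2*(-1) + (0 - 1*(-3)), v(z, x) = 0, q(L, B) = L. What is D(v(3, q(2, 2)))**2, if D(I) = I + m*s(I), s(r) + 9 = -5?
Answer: 4900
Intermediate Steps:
s(r) = -14 (s(r) = -9 - 5 = -14)
m = 5 (m = 2 + (0 + 3) = 2 + 3 = 5)
D(I) = -70 + I (D(I) = I + 5*(-14) = I - 70 = -70 + I)
D(v(3, q(2, 2)))**2 = (-70 + 0)**2 = (-70)**2 = 4900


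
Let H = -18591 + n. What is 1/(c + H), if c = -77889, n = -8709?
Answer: -1/105189 ≈ -9.5067e-6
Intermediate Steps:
H = -27300 (H = -18591 - 8709 = -27300)
1/(c + H) = 1/(-77889 - 27300) = 1/(-105189) = -1/105189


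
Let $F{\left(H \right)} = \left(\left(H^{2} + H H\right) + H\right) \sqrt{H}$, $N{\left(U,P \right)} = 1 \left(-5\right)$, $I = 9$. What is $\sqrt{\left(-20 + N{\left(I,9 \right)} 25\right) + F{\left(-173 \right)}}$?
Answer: $\sqrt{-145 + 59685 i \sqrt{173}} \approx 626.45 + 626.57 i$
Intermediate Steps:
$N{\left(U,P \right)} = -5$
$F{\left(H \right)} = \sqrt{H} \left(H + 2 H^{2}\right)$ ($F{\left(H \right)} = \left(\left(H^{2} + H^{2}\right) + H\right) \sqrt{H} = \left(2 H^{2} + H\right) \sqrt{H} = \left(H + 2 H^{2}\right) \sqrt{H} = \sqrt{H} \left(H + 2 H^{2}\right)$)
$\sqrt{\left(-20 + N{\left(I,9 \right)} 25\right) + F{\left(-173 \right)}} = \sqrt{\left(-20 - 125\right) + \left(-173\right)^{\frac{3}{2}} \left(1 + 2 \left(-173\right)\right)} = \sqrt{\left(-20 - 125\right) + - 173 i \sqrt{173} \left(1 - 346\right)} = \sqrt{-145 + - 173 i \sqrt{173} \left(-345\right)} = \sqrt{-145 + 59685 i \sqrt{173}}$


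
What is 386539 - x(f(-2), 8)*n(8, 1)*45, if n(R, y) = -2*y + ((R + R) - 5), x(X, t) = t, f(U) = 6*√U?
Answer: 383299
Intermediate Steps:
n(R, y) = -5 - 2*y + 2*R (n(R, y) = -2*y + (2*R - 5) = -2*y + (-5 + 2*R) = -5 - 2*y + 2*R)
386539 - x(f(-2), 8)*n(8, 1)*45 = 386539 - 8*(-5 - 2*1 + 2*8)*45 = 386539 - 8*(-5 - 2 + 16)*45 = 386539 - 8*9*45 = 386539 - 72*45 = 386539 - 1*3240 = 386539 - 3240 = 383299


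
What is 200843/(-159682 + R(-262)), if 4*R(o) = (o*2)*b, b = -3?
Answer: -200843/159289 ≈ -1.2609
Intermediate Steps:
R(o) = -3*o/2 (R(o) = ((o*2)*(-3))/4 = ((2*o)*(-3))/4 = (-6*o)/4 = -3*o/2)
200843/(-159682 + R(-262)) = 200843/(-159682 - 3/2*(-262)) = 200843/(-159682 + 393) = 200843/(-159289) = 200843*(-1/159289) = -200843/159289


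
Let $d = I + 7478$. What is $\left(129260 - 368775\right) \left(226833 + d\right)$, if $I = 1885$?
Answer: $-56572484940$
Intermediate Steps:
$d = 9363$ ($d = 1885 + 7478 = 9363$)
$\left(129260 - 368775\right) \left(226833 + d\right) = \left(129260 - 368775\right) \left(226833 + 9363\right) = \left(-239515\right) 236196 = -56572484940$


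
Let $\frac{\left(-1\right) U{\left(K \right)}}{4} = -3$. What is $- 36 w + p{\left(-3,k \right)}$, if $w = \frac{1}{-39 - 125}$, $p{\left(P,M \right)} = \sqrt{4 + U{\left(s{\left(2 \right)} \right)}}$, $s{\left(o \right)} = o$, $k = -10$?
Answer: $\frac{173}{41} \approx 4.2195$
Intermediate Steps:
$U{\left(K \right)} = 12$ ($U{\left(K \right)} = \left(-4\right) \left(-3\right) = 12$)
$p{\left(P,M \right)} = 4$ ($p{\left(P,M \right)} = \sqrt{4 + 12} = \sqrt{16} = 4$)
$w = - \frac{1}{164}$ ($w = \frac{1}{-164} = - \frac{1}{164} \approx -0.0060976$)
$- 36 w + p{\left(-3,k \right)} = \left(-36\right) \left(- \frac{1}{164}\right) + 4 = \frac{9}{41} + 4 = \frac{173}{41}$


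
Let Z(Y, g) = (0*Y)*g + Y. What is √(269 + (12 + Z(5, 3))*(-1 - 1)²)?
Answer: √337 ≈ 18.358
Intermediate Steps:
Z(Y, g) = Y (Z(Y, g) = 0*g + Y = 0 + Y = Y)
√(269 + (12 + Z(5, 3))*(-1 - 1)²) = √(269 + (12 + 5)*(-1 - 1)²) = √(269 + 17*(-2)²) = √(269 + 17*4) = √(269 + 68) = √337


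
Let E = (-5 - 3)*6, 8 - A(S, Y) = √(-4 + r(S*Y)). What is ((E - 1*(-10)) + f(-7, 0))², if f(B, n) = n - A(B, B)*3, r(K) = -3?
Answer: 3781 - 372*I*√7 ≈ 3781.0 - 984.22*I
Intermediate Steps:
A(S, Y) = 8 - I*√7 (A(S, Y) = 8 - √(-4 - 3) = 8 - √(-7) = 8 - I*√7)
E = -48 (E = -8*6 = -48)
f(B, n) = -24 + n + 3*I*√7 (f(B, n) = n - (8 - I*√7)*3 = n - (24 - 3*I*√7) = n + (-24 + 3*I*√7) = -24 + n + 3*I*√7)
((E - 1*(-10)) + f(-7, 0))² = ((-48 - 1*(-10)) + (-24 + 0 + 3*I*√7))² = ((-48 + 10) + (-24 + 3*I*√7))² = (-38 + (-24 + 3*I*√7))² = (-62 + 3*I*√7)²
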